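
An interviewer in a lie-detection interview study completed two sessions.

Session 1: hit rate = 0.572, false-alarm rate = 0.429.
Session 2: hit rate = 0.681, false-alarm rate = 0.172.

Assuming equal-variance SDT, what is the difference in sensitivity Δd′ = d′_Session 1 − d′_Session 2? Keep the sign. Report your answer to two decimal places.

Session 1: z(0.572) = 0.181, z(0.429) = -0.179, d' = 0.360
Session 2: z(0.681) = 0.470, z(0.172) = -0.946, d' = 1.416
Δd' = d'_Session 1 − d'_Session 2 = 0.360 − 1.416 = -1.056
Session 2 has the higher sensitivity.

Δd′ = -1.06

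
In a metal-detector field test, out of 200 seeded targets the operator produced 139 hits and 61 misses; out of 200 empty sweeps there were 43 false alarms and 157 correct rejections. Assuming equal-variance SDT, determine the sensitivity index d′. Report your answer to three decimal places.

H = 139/200 = 0.6950
FA = 43/200 = 0.2150
z(0.6950) = 0.5101, z(0.2150) = -0.7892
d' = z(H) − z(FA) = 0.5101 − (-0.7892) = 1.2993

d′ = 1.299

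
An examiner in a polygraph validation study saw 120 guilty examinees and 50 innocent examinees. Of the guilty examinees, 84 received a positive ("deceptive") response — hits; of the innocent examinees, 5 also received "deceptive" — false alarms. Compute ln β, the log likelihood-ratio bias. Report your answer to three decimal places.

H = 84/120 = 0.7000
FA = 5/50 = 0.1000
z(H) = z(0.7000) = 0.5244
z(FA) = z(0.1000) = -1.2816
ln β = −½·[z(H)² − z(FA)²] = −0.5 × (0.2750 − 1.6425) = 0.68375

ln β = 0.684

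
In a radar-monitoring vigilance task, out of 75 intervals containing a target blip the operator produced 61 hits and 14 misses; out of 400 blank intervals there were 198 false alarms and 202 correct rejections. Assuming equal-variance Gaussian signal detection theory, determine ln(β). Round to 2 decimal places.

ln β = -0.40

H = 61/75 = 0.8133
FA = 198/400 = 0.4950
Φ⁻¹(0.8133) = 0.890, Φ⁻¹(0.4950) = -0.013
ln β = −½·[z(H)² − z(FA)²] = −0.5 × (0.792 − 0.000) = -0.396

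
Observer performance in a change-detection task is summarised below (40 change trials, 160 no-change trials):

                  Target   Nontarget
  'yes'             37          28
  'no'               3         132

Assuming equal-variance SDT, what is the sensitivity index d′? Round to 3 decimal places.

d′ = 2.374

H = 37/40 = 0.9250
FA = 28/160 = 0.1750
z(0.9250) = 1.4395, z(0.1750) = -0.9346
d' = z(H) − z(FA) = 1.4395 − (-0.9346) = 2.3741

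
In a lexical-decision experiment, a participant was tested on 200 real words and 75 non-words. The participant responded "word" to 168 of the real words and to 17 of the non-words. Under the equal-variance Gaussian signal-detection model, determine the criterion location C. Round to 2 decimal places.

C = -0.12

H = 168/200 = 0.8400
FA = 17/75 = 0.2267
Φ⁻¹(H) = Φ⁻¹(0.8400) = 0.9945
Φ⁻¹(FA) = Φ⁻¹(0.2267) = -0.7498
c = −½·[z(H) + z(FA)] = −0.5 × (0.9945 + (-0.7498)) = -0.12235
c < 0: the participant has a liberal response bias.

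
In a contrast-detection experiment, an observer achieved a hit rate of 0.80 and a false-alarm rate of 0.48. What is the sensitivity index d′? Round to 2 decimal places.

z(H) = z(0.80) = 0.8416
z(FA) = z(0.48) = -0.0502
d' = z(H) − z(FA) = 0.8416 − (-0.0502) = 0.8918

d′ = 0.89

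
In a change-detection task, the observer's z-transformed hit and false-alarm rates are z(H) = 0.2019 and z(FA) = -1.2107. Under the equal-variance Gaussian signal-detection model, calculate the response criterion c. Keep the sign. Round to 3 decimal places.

c = −½·[z(H) + z(FA)] = −½·(0.2019 + (-1.2107)) = 0.5044
c > 0: the observer has a conservative response bias.

c = 0.504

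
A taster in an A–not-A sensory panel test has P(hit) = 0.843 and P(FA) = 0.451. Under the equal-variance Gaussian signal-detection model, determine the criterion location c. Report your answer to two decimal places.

z(H) = z(0.843) = 1.0069
z(FA) = z(0.451) = -0.1231
c = −½·[z(H) + z(FA)] = −0.5 × (1.0069 + (-0.1231)) = -0.4419
c < 0: the taster has a liberal response bias.

c = -0.44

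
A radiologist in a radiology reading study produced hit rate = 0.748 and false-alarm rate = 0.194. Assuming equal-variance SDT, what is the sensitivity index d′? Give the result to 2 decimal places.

z(H) = z(0.748) = 0.6682
z(FA) = z(0.194) = -0.8633
d' = z(H) − z(FA) = 0.6682 − (-0.8633) = 1.5315

d′ = 1.53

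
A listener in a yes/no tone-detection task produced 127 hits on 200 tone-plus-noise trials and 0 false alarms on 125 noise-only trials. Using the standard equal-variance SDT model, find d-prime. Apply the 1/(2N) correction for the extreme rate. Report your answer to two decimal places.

The false-alarm rate is 0/125 = 0, so apply the 1/(2N) correction: FA → 1/(2·125) = 0.00400.
z(H) = z(0.63500) = 0.345
z(FA) = z(0.00400) = -2.652
d' = 0.345 − (-2.652) = 2.997

d-prime = 3.00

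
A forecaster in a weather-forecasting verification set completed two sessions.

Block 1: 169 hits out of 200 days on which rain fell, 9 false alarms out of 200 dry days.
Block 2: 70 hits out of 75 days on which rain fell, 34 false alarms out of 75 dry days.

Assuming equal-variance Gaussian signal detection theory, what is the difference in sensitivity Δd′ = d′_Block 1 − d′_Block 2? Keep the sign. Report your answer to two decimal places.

Block 1: z(0.8450) = 1.015, z(0.0450) = -1.695, d' = 2.710
Block 2: z(0.9333) = 1.501, z(0.4533) = -0.117, d' = 1.618
Δd' = d'_Block 1 − d'_Block 2 = 2.710 − 1.618 = 1.092
Block 1 has the higher sensitivity.

Δd′ = 1.09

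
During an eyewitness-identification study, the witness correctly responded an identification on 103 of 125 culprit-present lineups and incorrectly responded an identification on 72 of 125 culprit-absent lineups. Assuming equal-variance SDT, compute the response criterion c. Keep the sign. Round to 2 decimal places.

H = 103/125 = 0.8240
FA = 72/125 = 0.5760
z(H) = z(0.8240) = 0.931
z(FA) = z(0.5760) = 0.192
c = −½·[z(H) + z(FA)] = −0.5 × (0.931 + 0.192) = -0.5615
c < 0: the witness has a liberal response bias.

c = -0.56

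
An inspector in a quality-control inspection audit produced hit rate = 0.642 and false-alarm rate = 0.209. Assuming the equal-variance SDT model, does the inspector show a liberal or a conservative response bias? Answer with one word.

conservative

z(H) = 0.364, z(FA) = -0.810
c = −½·(z(H) + z(FA)) = 0.223
c > 0 → conservative criterion (biased toward responding “no”).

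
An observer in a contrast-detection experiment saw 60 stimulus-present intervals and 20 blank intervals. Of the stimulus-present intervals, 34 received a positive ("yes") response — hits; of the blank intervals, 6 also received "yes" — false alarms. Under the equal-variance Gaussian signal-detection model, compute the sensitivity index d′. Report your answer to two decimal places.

d′ = 0.69

H = 34/60 = 0.5667
FA = 6/20 = 0.3000
z(H) = z(0.5667) = 0.168
z(FA) = z(0.3000) = -0.524
d' = z(H) − z(FA) = 0.168 − (-0.524) = 0.692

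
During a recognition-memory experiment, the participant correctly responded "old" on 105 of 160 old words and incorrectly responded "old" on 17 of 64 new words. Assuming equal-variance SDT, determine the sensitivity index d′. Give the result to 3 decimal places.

d′ = 1.028

H = 105/160 = 0.6562
FA = 17/64 = 0.2656
Φ⁻¹(H) = 0.4021
Φ⁻¹(FA) = -0.6262
d' = z(H) − z(FA) = 0.4021 − (-0.6262) = 1.0283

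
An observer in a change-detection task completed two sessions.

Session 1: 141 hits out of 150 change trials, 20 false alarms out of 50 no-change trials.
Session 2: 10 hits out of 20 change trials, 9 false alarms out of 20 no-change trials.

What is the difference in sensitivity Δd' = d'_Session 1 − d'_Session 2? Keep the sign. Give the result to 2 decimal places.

Δd' = 1.68

Session 1: z(0.9400) = 1.555, z(0.4000) = -0.253, d' = 1.808
Session 2: z(0.5000) = 0.000, z(0.4500) = -0.126, d' = 0.126
Δd' = d'_Session 1 − d'_Session 2 = 1.808 − 0.126 = 1.682
Session 1 has the higher sensitivity.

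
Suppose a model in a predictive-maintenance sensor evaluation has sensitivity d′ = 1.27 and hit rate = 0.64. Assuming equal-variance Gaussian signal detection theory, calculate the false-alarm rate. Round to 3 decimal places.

false-alarm rate = 0.181

z(hit rate) = z(0.64) = 0.3585
z(FA) = z(H) − d' = 0.3585 − 1.27 = -0.9115
false-alarm rate = Φ(-0.9115) = 0.1810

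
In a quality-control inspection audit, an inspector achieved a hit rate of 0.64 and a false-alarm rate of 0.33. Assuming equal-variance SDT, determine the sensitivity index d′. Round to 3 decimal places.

z(H) = z(0.64) = 0.3585
z(FA) = z(0.33) = -0.4399
d' = z(H) − z(FA) = 0.3585 − (-0.4399) = 0.7984

d′ = 0.798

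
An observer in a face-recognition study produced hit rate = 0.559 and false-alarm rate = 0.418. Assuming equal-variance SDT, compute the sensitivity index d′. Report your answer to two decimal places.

z(H) = z(0.559) = 0.148
z(FA) = z(0.418) = -0.207
d' = z(H) − z(FA) = 0.148 − (-0.207) = 0.355

d′ = 0.36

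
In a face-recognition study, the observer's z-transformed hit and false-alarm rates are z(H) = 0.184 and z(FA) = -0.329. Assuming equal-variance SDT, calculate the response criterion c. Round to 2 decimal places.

c = −½·[z(H) + z(FA)] = −½·(0.184 + (-0.329)) = 0.0725
c > 0: the observer has a conservative response bias.

c = 0.07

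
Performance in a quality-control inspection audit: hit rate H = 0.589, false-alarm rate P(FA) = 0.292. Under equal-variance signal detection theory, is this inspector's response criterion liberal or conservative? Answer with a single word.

conservative

z(H) = 0.225, z(FA) = -0.548
c = −½·(z(H) + z(FA)) = 0.1615
c > 0 → conservative criterion (biased toward responding “no”).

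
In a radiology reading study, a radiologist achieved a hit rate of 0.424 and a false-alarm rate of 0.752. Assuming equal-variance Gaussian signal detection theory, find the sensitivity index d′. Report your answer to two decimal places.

z(H) = z(0.424) = -0.1917
z(FA) = z(0.752) = 0.6808
d' = z(H) − z(FA) = -0.1917 − 0.6808 = -0.8725

d′ = -0.87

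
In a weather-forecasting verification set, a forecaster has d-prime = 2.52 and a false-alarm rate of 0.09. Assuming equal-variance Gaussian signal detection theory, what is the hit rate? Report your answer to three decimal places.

z(false-alarm rate) = z(0.09) = -1.3408
z(H) = z(FA) + d' = -1.3408 + 2.52 = 1.1792
hit rate = Φ(1.1792) = 0.8808

hit rate = 0.881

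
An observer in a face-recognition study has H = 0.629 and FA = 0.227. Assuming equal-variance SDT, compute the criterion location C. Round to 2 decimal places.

C = 0.21

Φ⁻¹(H) = 0.3292
Φ⁻¹(FA) = -0.7488
c = −½·[z(H) + z(FA)] = −0.5 × (0.3292 + (-0.7488)) = 0.2098
c > 0: the observer has a conservative response bias.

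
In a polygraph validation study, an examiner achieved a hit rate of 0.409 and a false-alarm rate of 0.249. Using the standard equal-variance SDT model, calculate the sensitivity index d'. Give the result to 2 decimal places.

z(0.409) = -0.2301, z(0.249) = -0.6776
d' = z(H) − z(FA) = -0.2301 − (-0.6776) = 0.4475

d' = 0.45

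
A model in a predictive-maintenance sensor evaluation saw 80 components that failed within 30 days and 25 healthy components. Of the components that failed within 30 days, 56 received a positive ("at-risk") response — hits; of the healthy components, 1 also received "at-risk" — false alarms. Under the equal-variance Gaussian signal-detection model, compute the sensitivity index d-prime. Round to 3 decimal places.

H = 56/80 = 0.7000
FA = 1/25 = 0.0400
z(0.7000) = 0.5244, z(0.0400) = -1.7507
d' = z(H) − z(FA) = 0.5244 − (-1.7507) = 2.2751

d-prime = 2.275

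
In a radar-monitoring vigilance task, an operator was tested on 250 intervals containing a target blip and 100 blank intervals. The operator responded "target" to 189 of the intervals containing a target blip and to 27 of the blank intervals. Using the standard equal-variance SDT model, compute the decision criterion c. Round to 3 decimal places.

c = -0.040

H = 189/250 = 0.7560
FA = 27/100 = 0.2700
z(H) = 0.6935
z(FA) = -0.6128
c = −½·[z(H) + z(FA)] = −0.5 × (0.6935 + (-0.6128)) = -0.04035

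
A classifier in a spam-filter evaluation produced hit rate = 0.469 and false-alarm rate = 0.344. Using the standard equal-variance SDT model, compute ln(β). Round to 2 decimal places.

z(0.469) = -0.078, z(0.344) = -0.402
ln β = −½·[z(H)² − z(FA)²] = −0.5 × (0.006 − 0.162) = 0.078

ln β = 0.08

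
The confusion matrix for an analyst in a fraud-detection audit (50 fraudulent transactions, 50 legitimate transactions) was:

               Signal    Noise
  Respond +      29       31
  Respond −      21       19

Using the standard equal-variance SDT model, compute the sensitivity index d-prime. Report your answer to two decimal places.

H = 29/50 = 0.5800
FA = 31/50 = 0.6200
z(H) = 0.2019
z(FA) = 0.3055
d' = z(H) − z(FA) = 0.2019 − 0.3055 = -0.1036

d-prime = -0.10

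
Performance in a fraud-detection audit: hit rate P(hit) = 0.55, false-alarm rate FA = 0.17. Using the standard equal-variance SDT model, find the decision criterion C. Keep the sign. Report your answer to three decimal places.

C = 0.414

Φ⁻¹(H) = Φ⁻¹(0.55) = 0.1257
Φ⁻¹(FA) = Φ⁻¹(0.17) = -0.9542
c = −½·[z(H) + z(FA)] = −0.5 × (0.1257 + (-0.9542)) = 0.41425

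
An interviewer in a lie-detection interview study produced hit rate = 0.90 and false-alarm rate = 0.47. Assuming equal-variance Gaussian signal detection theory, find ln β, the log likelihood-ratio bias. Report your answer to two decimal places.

ln β = -0.82

Φ⁻¹(H) = Φ⁻¹(0.90) = 1.282
Φ⁻¹(FA) = Φ⁻¹(0.47) = -0.075
ln β = −½·[z(H)² − z(FA)²] = −0.5 × (1.644 − 0.006) = -0.819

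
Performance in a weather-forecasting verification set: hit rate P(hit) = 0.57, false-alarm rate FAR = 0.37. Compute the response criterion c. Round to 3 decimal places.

c = 0.078

Φ⁻¹(H) = Φ⁻¹(0.57) = 0.1764
Φ⁻¹(FA) = Φ⁻¹(0.37) = -0.3319
c = −½·[z(H) + z(FA)] = −0.5 × (0.1764 + (-0.3319)) = 0.07775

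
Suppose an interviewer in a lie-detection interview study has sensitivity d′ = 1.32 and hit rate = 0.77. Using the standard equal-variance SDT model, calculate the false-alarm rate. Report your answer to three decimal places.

false-alarm rate = 0.281

z(hit rate) = z(0.77) = 0.7388
z(FA) = z(H) − d' = 0.7388 − 1.32 = -0.5812
false-alarm rate = Φ(-0.5812) = 0.2806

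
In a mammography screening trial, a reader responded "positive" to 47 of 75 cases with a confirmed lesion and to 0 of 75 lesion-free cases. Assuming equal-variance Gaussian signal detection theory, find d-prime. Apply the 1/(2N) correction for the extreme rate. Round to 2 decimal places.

The false-alarm rate is 0/75 = 0, so apply the 1/(2N) correction: FA → 1/(2·75) = 0.00667.
z(H) = z(0.62667) = 0.323
z(FA) = z(0.00667) = -2.475
d' = 0.323 − (-2.475) = 2.798

d-prime = 2.80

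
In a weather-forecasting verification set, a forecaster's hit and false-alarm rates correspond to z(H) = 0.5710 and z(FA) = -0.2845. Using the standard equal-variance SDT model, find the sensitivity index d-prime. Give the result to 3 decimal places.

d' = z(H) − z(FA) = 0.5710 − (-0.2845) = 0.8555

d-prime = 0.856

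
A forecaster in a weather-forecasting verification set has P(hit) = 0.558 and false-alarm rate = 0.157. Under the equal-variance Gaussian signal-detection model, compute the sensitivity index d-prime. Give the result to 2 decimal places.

d-prime = 1.15

Φ⁻¹(H) = 0.1459
Φ⁻¹(FA) = -1.0069
d' = z(H) − z(FA) = 0.1459 − (-1.0069) = 1.1528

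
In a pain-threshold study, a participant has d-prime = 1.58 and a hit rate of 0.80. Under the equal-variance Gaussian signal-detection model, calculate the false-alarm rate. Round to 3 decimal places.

false-alarm rate = 0.230

z(hit rate) = z(0.80) = 0.8416
z(FA) = z(H) − d' = 0.8416 − 1.58 = -0.7384
false-alarm rate = Φ(-0.7384) = 0.2301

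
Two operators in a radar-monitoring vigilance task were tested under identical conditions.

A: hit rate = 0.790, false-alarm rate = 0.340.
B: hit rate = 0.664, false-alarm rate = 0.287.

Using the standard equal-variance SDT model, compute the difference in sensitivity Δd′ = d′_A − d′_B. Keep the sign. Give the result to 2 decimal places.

A: z(0.790) = 0.806, z(0.340) = -0.412, d' = 1.218
B: z(0.664) = 0.423, z(0.287) = -0.562, d' = 0.985
Δd' = d'_A − d'_B = 1.218 − 0.985 = 0.233
A has the higher sensitivity.

Δd′ = 0.23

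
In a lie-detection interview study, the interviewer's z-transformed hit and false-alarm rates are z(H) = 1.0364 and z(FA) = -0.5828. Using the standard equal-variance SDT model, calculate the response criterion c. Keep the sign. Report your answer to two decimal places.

c = -0.23

c = −½·[z(H) + z(FA)] = −½·(1.0364 + (-0.5828)) = -0.2268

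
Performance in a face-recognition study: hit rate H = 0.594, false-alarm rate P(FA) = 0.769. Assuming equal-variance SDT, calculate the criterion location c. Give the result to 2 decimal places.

c = -0.49

z(0.594) = 0.238, z(0.769) = 0.736
c = −½·[z(H) + z(FA)] = −0.5 × (0.238 + 0.736) = -0.487
c < 0: the observer has a liberal response bias.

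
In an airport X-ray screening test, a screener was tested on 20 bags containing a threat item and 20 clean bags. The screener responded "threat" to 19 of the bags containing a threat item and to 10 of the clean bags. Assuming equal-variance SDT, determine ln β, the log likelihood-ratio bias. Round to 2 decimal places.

ln β = -1.35

H = 19/20 = 0.9500
FA = 10/20 = 0.5000
z(H) = z(0.9500) = 1.645
z(FA) = z(0.5000) = 0.000
ln β = −½·[z(H)² − z(FA)²] = −0.5 × (2.706 − 0.000) = -1.353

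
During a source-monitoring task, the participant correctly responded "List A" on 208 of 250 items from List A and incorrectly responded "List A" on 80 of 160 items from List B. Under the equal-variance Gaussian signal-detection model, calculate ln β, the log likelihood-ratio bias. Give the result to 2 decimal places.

H = 208/250 = 0.8320
FA = 80/160 = 0.5000
z(H) = z(0.8320) = 0.962
z(FA) = z(0.5000) = 0.000
ln β = −½·[z(H)² − z(FA)²] = −0.5 × (0.925 − 0.000) = -0.4625

ln β = -0.46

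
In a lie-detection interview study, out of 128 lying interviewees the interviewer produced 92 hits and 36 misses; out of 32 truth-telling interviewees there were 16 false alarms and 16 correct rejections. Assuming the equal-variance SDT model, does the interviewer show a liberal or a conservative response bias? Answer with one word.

liberal

z(H) = 0.579, z(FA) = 0.000
c = −½·(z(H) + z(FA)) = -0.2895
c < 0 → liberal criterion (biased toward responding “yes”).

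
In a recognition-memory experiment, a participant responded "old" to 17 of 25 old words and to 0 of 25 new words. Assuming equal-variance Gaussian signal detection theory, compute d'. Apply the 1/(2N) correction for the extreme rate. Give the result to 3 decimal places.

d' = 2.521

The false-alarm rate is 0/25 = 0, so apply the 1/(2N) correction: FA → 1/(2·25) = 0.02000.
z(H) = z(0.68000) = 0.4677
z(FA) = z(0.02000) = -2.0537
d' = 0.4677 − (-2.0537) = 2.5214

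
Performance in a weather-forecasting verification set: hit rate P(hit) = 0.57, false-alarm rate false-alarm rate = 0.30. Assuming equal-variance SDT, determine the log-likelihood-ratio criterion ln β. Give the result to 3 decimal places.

ln β = 0.122

z(H) = z(0.57) = 0.1764
z(FA) = z(0.30) = -0.5244
ln β = −½·[z(H)² − z(FA)²] = −0.5 × (0.0311 − 0.2750) = 0.12195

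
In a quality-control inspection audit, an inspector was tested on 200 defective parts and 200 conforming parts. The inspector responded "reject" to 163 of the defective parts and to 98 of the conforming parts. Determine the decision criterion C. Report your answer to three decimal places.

C = -0.436

H = 163/200 = 0.8150
FA = 98/200 = 0.4900
z(0.8150) = 0.8965, z(0.4900) = -0.0251
c = −½·[z(H) + z(FA)] = −0.5 × (0.8965 + (-0.0251)) = -0.4357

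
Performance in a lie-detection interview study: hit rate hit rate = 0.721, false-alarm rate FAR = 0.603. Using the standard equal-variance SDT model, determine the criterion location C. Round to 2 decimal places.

C = -0.42

z(0.721) = 0.5858, z(0.603) = 0.2611
c = −½·[z(H) + z(FA)] = −0.5 × (0.5858 + 0.2611) = -0.42345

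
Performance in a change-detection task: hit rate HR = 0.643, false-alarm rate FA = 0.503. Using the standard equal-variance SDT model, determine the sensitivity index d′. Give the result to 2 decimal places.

d′ = 0.36

Φ⁻¹(0.643) = 0.366, Φ⁻¹(0.503) = 0.008
d' = z(H) − z(FA) = 0.366 − 0.008 = 0.358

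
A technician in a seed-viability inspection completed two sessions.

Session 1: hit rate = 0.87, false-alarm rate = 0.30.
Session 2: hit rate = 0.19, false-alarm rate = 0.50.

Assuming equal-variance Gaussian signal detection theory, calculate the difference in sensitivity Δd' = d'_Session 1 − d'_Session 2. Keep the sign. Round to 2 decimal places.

Session 1: z(0.87) = 1.126, z(0.30) = -0.524, d' = 1.650
Session 2: z(0.19) = -0.878, z(0.50) = 0.000, d' = -0.878
Δd' = d'_Session 1 − d'_Session 2 = 1.650 − (-0.878) = 2.528
Session 1 has the higher sensitivity.

Δd' = 2.53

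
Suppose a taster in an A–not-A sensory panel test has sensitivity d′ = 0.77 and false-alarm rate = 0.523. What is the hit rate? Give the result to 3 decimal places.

hit rate = 0.796

z(false-alarm rate) = z(0.523) = 0.0577
z(H) = z(FA) + d' = 0.0577 + 0.77 = 0.8277
hit rate = Φ(0.8277) = 0.7961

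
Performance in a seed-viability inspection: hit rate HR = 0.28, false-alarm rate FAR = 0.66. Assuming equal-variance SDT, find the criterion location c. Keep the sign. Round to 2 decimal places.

c = 0.09

z(H) = -0.5828
z(FA) = 0.4125
c = −½·[z(H) + z(FA)] = −0.5 × (-0.5828 + 0.4125) = 0.08515
c > 0: the technician has a conservative response bias.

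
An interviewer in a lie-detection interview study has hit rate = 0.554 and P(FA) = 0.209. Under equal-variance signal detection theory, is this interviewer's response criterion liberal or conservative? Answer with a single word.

conservative

z(H) = 0.136, z(FA) = -0.810
c = −½·(z(H) + z(FA)) = 0.337
c > 0 → conservative criterion (biased toward responding “no”).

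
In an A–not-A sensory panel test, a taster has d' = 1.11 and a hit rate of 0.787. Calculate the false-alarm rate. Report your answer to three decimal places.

z(hit rate) = z(0.787) = 0.7961
z(FA) = z(H) − d' = 0.7961 − 1.11 = -0.3139
false-alarm rate = Φ(-0.3139) = 0.3768

false-alarm rate = 0.377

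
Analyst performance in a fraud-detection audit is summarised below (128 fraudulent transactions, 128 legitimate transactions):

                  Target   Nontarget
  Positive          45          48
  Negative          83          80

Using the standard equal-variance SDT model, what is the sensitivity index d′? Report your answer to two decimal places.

H = 45/128 = 0.3516
FA = 48/128 = 0.3750
z(H) = -0.381
z(FA) = -0.319
d' = z(H) − z(FA) = -0.381 − (-0.319) = -0.062

d′ = -0.06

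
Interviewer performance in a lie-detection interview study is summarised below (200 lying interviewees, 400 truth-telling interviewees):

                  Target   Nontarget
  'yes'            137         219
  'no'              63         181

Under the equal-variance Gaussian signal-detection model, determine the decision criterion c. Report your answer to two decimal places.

H = 137/200 = 0.6850
FA = 219/400 = 0.5475
z(H) = 0.482
z(FA) = 0.119
c = −½·[z(H) + z(FA)] = −0.5 × (0.482 + 0.119) = -0.3005
c < 0: the interviewer has a liberal response bias.

c = -0.30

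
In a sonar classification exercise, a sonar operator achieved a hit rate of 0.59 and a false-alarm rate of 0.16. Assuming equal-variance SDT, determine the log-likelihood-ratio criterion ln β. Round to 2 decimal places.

ln β = 0.47

z(H) = 0.228
z(FA) = -0.994
ln β = −½·[z(H)² − z(FA)²] = −0.5 × (0.052 − 0.988) = 0.468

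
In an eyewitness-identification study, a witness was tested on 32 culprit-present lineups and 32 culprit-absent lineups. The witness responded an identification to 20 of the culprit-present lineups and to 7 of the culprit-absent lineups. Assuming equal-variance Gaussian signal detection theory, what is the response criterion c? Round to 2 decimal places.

c = 0.23

H = 20/32 = 0.6250
FA = 7/32 = 0.2188
Φ⁻¹(0.6250) = 0.319, Φ⁻¹(0.2188) = -0.776
c = −½·[z(H) + z(FA)] = −0.5 × (0.319 + (-0.776)) = 0.2285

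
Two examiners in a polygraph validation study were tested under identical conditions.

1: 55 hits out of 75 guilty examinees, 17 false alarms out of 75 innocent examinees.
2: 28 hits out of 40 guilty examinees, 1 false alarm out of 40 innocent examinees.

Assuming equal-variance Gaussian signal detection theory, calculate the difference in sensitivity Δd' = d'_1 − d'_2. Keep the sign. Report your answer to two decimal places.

1: z(0.7333) = 0.623, z(0.2267) = -0.750, d' = 1.373
2: z(0.7000) = 0.524, z(0.0250) = -1.960, d' = 2.484
Δd' = d'_1 − d'_2 = 1.373 − 2.484 = -1.111
2 has the higher sensitivity.

Δd' = -1.11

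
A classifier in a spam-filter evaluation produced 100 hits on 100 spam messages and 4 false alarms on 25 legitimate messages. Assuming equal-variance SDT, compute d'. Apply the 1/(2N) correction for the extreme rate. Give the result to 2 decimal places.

The hit rate is 100/100 = 1, so apply the 1/(2N) correction: H → 1 − 1/(2·100) = 0.99500.
z(H) = z(0.99500) = 2.576
z(FA) = z(0.16000) = -0.994
d' = 2.576 − (-0.994) = 3.570

d' = 3.57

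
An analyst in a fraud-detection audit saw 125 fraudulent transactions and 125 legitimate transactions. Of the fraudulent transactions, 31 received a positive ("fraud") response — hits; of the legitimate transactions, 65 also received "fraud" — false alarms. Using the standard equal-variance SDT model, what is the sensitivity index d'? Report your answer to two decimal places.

H = 31/125 = 0.2480
FA = 65/125 = 0.5200
z(H) = z(0.2480) = -0.6808
z(FA) = z(0.5200) = 0.0502
d' = z(H) − z(FA) = -0.6808 − 0.0502 = -0.7310

d' = -0.73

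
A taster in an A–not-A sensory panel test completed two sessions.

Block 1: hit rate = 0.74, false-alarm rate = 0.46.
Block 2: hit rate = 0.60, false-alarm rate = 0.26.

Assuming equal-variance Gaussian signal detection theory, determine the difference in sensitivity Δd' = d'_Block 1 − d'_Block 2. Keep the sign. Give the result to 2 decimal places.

Δd' = -0.15

Block 1: z(0.74) = 0.643, z(0.46) = -0.100, d' = 0.743
Block 2: z(0.60) = 0.253, z(0.26) = -0.643, d' = 0.896
Δd' = d'_Block 1 − d'_Block 2 = 0.743 − 0.896 = -0.153
Block 2 has the higher sensitivity.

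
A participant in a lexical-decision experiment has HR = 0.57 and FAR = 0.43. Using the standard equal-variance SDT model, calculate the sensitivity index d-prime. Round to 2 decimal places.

z(H) = 0.176
z(FA) = -0.176
d' = z(H) − z(FA) = 0.176 − (-0.176) = 0.352

d-prime = 0.35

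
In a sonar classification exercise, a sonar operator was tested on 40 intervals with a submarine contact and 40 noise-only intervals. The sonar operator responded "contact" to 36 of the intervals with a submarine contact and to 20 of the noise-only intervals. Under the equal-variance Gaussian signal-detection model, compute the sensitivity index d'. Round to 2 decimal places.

d' = 1.28

H = 36/40 = 0.9000
FA = 20/40 = 0.5000
z(H) = 1.282
z(FA) = 0.000
d' = z(H) − z(FA) = 1.282 − 0.000 = 1.282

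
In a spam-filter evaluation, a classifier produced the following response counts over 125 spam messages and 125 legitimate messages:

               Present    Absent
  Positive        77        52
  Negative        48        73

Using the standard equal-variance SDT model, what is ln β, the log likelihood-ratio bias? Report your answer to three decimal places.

H = 77/125 = 0.6160
FA = 52/125 = 0.4160
z(H) = z(0.6160) = 0.2950
z(FA) = z(0.4160) = -0.2121
ln β = −½·[z(H)² − z(FA)²] = −0.5 × (0.0870 − 0.0450) = -0.0210

ln β = -0.021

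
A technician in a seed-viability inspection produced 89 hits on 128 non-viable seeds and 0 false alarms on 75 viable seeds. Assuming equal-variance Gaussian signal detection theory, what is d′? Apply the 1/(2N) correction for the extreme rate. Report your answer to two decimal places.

The false-alarm rate is 0/75 = 0, so apply the 1/(2N) correction: FA → 1/(2·75) = 0.00667.
z(H) = z(0.69531) = 0.511
z(FA) = z(0.00667) = -2.475
d' = 0.511 − (-2.475) = 2.986

d′ = 2.99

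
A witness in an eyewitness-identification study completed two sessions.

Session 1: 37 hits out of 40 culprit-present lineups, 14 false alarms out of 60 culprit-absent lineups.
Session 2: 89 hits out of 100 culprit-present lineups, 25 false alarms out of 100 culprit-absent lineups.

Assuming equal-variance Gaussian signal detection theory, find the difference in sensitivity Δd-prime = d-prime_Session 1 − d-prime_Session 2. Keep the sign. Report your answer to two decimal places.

Session 1: z(0.9250) = 1.440, z(0.2333) = -0.728, d' = 2.168
Session 2: z(0.8900) = 1.227, z(0.2500) = -0.674, d' = 1.901
Δd' = d'_Session 1 − d'_Session 2 = 2.168 − 1.901 = 0.267
Session 1 has the higher sensitivity.

Δd-prime = 0.27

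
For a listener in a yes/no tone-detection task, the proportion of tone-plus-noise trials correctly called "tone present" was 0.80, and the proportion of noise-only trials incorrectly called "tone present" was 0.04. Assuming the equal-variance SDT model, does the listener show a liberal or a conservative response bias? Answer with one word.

z(H) = 0.842, z(FA) = -1.751
c = −½·(z(H) + z(FA)) = 0.4545
c > 0 → conservative criterion (biased toward responding “no”).

conservative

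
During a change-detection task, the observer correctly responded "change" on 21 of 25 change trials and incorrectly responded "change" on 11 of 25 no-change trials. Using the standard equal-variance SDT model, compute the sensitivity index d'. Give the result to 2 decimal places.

H = 21/25 = 0.8400
FA = 11/25 = 0.4400
z(H) = z(0.8400) = 0.994
z(FA) = z(0.4400) = -0.151
d' = z(H) − z(FA) = 0.994 − (-0.151) = 1.145

d' = 1.15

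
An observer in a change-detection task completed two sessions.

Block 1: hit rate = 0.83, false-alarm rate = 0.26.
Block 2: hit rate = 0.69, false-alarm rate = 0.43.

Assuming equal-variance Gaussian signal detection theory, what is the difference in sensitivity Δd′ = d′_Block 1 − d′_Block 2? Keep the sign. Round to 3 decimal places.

Block 1: z(0.83) = 0.9542, z(0.26) = -0.6433, d' = 1.5975
Block 2: z(0.69) = 0.4959, z(0.43) = -0.1764, d' = 0.6723
Δd' = d'_Block 1 − d'_Block 2 = 1.5975 − 0.6723 = 0.9252
Block 1 has the higher sensitivity.

Δd′ = 0.925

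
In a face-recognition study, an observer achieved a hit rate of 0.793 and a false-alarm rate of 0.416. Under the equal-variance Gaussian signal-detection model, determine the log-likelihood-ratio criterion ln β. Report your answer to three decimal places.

ln β = -0.311

Φ⁻¹(H) = 0.8169
Φ⁻¹(FA) = -0.2121
ln β = −½·[z(H)² − z(FA)²] = −0.5 × (0.6673 − 0.0450) = -0.31115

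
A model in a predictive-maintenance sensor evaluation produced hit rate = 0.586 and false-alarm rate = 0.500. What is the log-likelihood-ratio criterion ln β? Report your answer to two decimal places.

z(H) = z(0.586) = 0.217
z(FA) = z(0.500) = 0.000
ln β = −½·[z(H)² − z(FA)²] = −0.5 × (0.047 − 0.000) = -0.0235

ln β = -0.02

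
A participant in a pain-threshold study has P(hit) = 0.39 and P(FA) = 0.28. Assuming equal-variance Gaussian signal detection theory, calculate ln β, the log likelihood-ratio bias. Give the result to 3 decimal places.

Φ⁻¹(H) = Φ⁻¹(0.39) = -0.2793
Φ⁻¹(FA) = Φ⁻¹(0.28) = -0.5828
ln β = −½·[z(H)² − z(FA)²] = −0.5 × (0.0780 − 0.3397) = 0.13085

ln β = 0.131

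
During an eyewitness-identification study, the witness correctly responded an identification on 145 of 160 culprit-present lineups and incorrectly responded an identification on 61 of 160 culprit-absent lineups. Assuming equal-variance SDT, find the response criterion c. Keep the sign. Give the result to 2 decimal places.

H = 145/160 = 0.9062
FA = 61/160 = 0.3812
z(0.9062) = 1.3177, z(0.3812) = -0.3023
c = −½·[z(H) + z(FA)] = −0.5 × (1.3177 + (-0.3023)) = -0.5077

c = -0.51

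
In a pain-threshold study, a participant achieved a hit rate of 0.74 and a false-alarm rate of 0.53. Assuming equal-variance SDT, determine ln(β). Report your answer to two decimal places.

ln β = -0.20

Φ⁻¹(H) = 0.643
Φ⁻¹(FA) = 0.075
ln β = −½·[z(H)² − z(FA)²] = −0.5 × (0.413 − 0.006) = -0.2035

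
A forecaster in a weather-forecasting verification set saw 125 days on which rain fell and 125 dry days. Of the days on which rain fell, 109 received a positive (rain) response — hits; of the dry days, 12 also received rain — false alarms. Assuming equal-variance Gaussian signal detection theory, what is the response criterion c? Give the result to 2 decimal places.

H = 109/125 = 0.8720
FA = 12/125 = 0.0960
z(H) = 1.136
z(FA) = -1.305
c = −½·[z(H) + z(FA)] = −0.5 × (1.136 + (-1.305)) = 0.0845

c = 0.08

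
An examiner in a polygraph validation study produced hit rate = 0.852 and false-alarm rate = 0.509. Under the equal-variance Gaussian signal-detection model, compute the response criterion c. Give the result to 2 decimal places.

c = -0.53

z(0.852) = 1.0450, z(0.509) = 0.0226
c = −½·[z(H) + z(FA)] = −0.5 × (1.0450 + 0.0226) = -0.5338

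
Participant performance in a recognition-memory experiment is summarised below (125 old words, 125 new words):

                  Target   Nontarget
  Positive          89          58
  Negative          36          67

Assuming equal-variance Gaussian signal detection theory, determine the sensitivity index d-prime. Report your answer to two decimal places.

H = 89/125 = 0.7120
FA = 58/125 = 0.4640
Φ⁻¹(H) = 0.5592
Φ⁻¹(FA) = -0.0904
d' = z(H) − z(FA) = 0.5592 − (-0.0904) = 0.6496

d-prime = 0.65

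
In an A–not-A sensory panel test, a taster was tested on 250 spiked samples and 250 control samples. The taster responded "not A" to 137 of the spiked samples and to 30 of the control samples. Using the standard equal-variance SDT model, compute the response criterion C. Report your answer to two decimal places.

H = 137/250 = 0.5480
FA = 30/250 = 0.1200
Φ⁻¹(H) = 0.121
Φ⁻¹(FA) = -1.175
c = −½·[z(H) + z(FA)] = −0.5 × (0.121 + (-1.175)) = 0.527
c > 0: the taster has a conservative response bias.

C = 0.53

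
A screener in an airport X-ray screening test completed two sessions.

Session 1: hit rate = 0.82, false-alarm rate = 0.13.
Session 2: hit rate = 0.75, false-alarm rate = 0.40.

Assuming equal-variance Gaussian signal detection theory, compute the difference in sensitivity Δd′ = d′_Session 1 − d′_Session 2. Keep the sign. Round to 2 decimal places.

Session 1: z(0.82) = 0.915, z(0.13) = -1.126, d' = 2.041
Session 2: z(0.75) = 0.674, z(0.40) = -0.253, d' = 0.927
Δd' = d'_Session 1 − d'_Session 2 = 2.041 − 0.927 = 1.114
Session 1 has the higher sensitivity.

Δd′ = 1.11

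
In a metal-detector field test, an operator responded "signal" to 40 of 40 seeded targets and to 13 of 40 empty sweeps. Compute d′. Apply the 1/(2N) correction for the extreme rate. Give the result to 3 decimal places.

The hit rate is 40/40 = 1, so apply the 1/(2N) correction: H → 1 − 1/(2·40) = 0.98750.
z(H) = z(0.98750) = 2.2414
z(FA) = z(0.32500) = -0.4538
d' = 2.2414 − (-0.4538) = 2.6952

d′ = 2.695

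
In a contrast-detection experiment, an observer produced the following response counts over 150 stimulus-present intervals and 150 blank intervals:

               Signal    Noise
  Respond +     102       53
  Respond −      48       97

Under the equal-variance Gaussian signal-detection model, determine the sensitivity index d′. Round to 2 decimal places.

H = 102/150 = 0.6800
FA = 53/150 = 0.3533
z(H) = z(0.6800) = 0.468
z(FA) = z(0.3533) = -0.376
d' = z(H) − z(FA) = 0.468 − (-0.376) = 0.844

d′ = 0.84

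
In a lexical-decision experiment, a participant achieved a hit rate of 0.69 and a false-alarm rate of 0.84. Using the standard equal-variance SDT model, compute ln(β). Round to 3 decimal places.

ln β = 0.372

Φ⁻¹(0.69) = 0.4959, Φ⁻¹(0.84) = 0.9945
ln β = −½·[z(H)² − z(FA)²] = −0.5 × (0.2459 − 0.9890) = 0.37155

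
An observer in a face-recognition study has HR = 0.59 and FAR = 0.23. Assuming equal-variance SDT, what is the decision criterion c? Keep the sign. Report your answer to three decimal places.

c = 0.256

z(H) = z(0.59) = 0.2275
z(FA) = z(0.23) = -0.7388
c = −½·[z(H) + z(FA)] = −0.5 × (0.2275 + (-0.7388)) = 0.25565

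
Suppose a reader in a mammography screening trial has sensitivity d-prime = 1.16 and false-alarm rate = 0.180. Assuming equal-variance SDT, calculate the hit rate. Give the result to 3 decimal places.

z(false-alarm rate) = z(0.180) = -0.9154
z(H) = z(FA) + d' = -0.9154 + 1.16 = 0.2446
hit rate = Φ(0.2446) = 0.5966

hit rate = 0.597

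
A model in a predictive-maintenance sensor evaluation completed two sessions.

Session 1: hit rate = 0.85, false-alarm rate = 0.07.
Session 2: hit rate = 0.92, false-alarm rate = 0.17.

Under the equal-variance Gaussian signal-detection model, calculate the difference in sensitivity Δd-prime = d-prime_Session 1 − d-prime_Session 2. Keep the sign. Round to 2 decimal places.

Session 1: z(0.85) = 1.036, z(0.07) = -1.476, d' = 2.512
Session 2: z(0.92) = 1.405, z(0.17) = -0.954, d' = 2.359
Δd' = d'_Session 1 − d'_Session 2 = 2.512 − 2.359 = 0.153
Session 1 has the higher sensitivity.

Δd-prime = 0.15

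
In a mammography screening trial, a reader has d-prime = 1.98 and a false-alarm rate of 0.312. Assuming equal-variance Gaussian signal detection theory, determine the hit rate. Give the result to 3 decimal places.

hit rate = 0.932

z(false-alarm rate) = z(0.312) = -0.4902
z(H) = z(FA) + d' = -0.4902 + 1.98 = 1.4898
hit rate = Φ(1.4898) = 0.9319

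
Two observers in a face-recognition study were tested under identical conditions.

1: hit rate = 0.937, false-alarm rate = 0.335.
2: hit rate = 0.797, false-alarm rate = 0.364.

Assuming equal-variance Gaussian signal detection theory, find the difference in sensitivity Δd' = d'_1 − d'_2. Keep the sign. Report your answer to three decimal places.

Δd' = 0.777

1: z(0.937) = 1.5301, z(0.335) = -0.4261, d' = 1.9562
2: z(0.797) = 0.8310, z(0.364) = -0.3478, d' = 1.1788
Δd' = d'_1 − d'_2 = 1.9562 − 1.1788 = 0.7774
1 has the higher sensitivity.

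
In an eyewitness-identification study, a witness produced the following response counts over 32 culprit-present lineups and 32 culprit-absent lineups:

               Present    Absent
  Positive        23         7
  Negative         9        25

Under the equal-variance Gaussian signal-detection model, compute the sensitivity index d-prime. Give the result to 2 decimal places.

H = 23/32 = 0.7188
FA = 7/32 = 0.2188
z(H) = z(0.7188) = 0.5793
z(FA) = z(0.2188) = -0.7763
d' = z(H) − z(FA) = 0.5793 − (-0.7763) = 1.3556

d-prime = 1.36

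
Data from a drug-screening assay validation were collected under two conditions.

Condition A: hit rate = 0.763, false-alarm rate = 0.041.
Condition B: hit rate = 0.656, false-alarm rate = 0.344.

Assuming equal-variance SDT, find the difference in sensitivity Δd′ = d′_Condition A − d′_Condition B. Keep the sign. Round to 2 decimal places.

Δd′ = 1.65

Condition A: z(0.763) = 0.716, z(0.041) = -1.739, d' = 2.455
Condition B: z(0.656) = 0.402, z(0.344) = -0.402, d' = 0.804
Δd' = d'_Condition A − d'_Condition B = 2.455 − 0.804 = 1.651
Condition A has the higher sensitivity.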